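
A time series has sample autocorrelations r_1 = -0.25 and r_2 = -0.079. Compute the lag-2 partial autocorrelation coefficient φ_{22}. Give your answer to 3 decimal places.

φ_{22} = (r_2 − r_1²) / (1 − r_1²)
r_1² = (-0.25)² = 0.0625
Numerator = -0.079 − 0.0625 = -0.1415; denominator = 1 − 0.0625 = 0.9375
φ_{22} = -0.1415 / 0.9375 = -0.151

-0.151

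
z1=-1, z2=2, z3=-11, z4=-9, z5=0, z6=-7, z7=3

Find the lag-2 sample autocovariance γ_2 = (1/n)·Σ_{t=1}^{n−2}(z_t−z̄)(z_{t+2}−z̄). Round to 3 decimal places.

-4.472

Mean z̄ = (-1 + 2 − 11 − 9 + 0 − 7 + 3)/7 = -3.2857
Σ_{t=1}^{5}(z_t−z̄)(z_{t+2}−z̄) = -31.3061
γ_2 = -31.3061 / 7 = -4.472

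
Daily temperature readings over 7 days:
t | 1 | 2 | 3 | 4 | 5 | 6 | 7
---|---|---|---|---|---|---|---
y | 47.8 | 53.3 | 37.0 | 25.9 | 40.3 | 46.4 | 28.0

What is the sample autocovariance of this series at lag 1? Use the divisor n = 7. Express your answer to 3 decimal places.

Mean ȳ = (47.8 + 53.3 + 37.0 + 25.9 + 40.3 + 46.4 + 28.0)/7 = 39.8143
Σ_{t=1}^{6}(y_t−ȳ)(y_{t+1}−ȳ) = 27.5341
γ_1 = 27.5341 / 7 = 3.933

3.933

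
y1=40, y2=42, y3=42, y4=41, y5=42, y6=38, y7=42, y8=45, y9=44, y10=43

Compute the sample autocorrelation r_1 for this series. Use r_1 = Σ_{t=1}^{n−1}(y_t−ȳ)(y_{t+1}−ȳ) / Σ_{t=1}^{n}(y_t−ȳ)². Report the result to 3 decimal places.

0.229

Mean ȳ = (40 + 42 + 42 + 41 + 42 + 38 + 42 + 45 + 44 + 43)/10 = 41.9000
Numerator Σ_{t=1}^{9}(y_t−ȳ)(y_{t+1}−ȳ) = 7.9900
Denominator Σ(y_t−ȳ)² = 34.9000
r_1 = 7.9900 / 34.9000 = 0.229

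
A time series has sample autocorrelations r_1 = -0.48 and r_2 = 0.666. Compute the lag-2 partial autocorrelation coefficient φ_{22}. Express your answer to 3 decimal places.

0.566

φ_{22} = (r_2 − r_1²) / (1 − r_1²)
r_1² = (-0.48)² = 0.2304
Numerator = 0.666 − 0.2304 = 0.4356; denominator = 1 − 0.2304 = 0.7696
φ_{22} = 0.4356 / 0.7696 = 0.566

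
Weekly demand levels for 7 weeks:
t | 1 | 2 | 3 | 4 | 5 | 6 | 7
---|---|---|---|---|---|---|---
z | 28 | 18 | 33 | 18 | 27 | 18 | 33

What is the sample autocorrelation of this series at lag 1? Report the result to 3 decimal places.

-0.753

Mean z̄ = (28 + 18 + 33 + 18 + 27 + 18 + 33)/7 = 25.0000
Numerator Σ_{t=1}^{6}(z_t−z̄)(z_{t+1}−z̄) = -217.0000
Denominator Σ(z_t−z̄)² = 288.0000
r_1 = -217.0000 / 288.0000 = -0.753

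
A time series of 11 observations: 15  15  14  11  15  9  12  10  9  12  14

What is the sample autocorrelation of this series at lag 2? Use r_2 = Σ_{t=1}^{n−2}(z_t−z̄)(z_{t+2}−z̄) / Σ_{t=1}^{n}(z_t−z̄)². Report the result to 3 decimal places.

0.233

Mean z̄ = (15 + 15 + 14 + 11 + 15 + 9 + 12 + 10 + 9 + 12 + 14)/11 = 12.3636
Numerator Σ_{t=1}^{9}(z_t−z̄)(z_{t+2}−z̄) = 13.1901
Denominator Σ(z_t−z̄)² = 56.5455
r_2 = 13.1901 / 56.5455 = 0.233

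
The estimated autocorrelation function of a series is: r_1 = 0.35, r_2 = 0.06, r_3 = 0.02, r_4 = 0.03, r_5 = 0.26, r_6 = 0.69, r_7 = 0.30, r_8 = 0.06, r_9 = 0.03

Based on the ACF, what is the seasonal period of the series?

6

The largest autocorrelation is r_6 = 0.69; the remaining lags stay at or below 0.35. The elevated value at lag 1 (0.35), dropping to 0.06 at lag 2, reflects decaying short-term dependence rather than seasonality.
The dominant spike at lag 6 indicates a seasonal period of 6.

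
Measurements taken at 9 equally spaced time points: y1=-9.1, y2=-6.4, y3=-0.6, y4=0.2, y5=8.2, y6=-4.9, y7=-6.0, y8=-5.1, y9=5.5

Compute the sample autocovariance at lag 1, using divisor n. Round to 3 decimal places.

Mean ȳ = (-9.1 − 6.4 − 0.6 + 0.2 + 8.2 − 4.9 − 6.0 − 5.1 + 5.5)/9 = -2.0222
Σ_{t=1}^{8}(y_t−ȳ)(y_{t+1}−ȳ) = 21.7562
γ_1 = 21.7562 / 9 = 2.417

2.417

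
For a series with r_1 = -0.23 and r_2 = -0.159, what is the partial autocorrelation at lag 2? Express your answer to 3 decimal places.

φ_{22} = (r_2 − r_1²) / (1 − r_1²)
r_1² = (-0.23)² = 0.0529
Numerator = -0.159 − 0.0529 = -0.2119; denominator = 1 − 0.0529 = 0.9471
φ_{22} = -0.2119 / 0.9471 = -0.224

-0.224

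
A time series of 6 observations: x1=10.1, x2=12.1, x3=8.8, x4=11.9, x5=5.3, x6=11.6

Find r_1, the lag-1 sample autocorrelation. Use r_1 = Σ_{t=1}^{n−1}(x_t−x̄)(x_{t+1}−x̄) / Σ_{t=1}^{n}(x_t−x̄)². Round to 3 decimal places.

-0.619

Mean x̄ = (10.1 + 12.1 + 8.8 + 11.9 + 5.3 + 11.6)/6 = 9.9667
Σ(x_t−x̄)(x_{t+1}−x̄) = (0.2844) + (-2.4889) + (-2.2556) + (-9.0222) + (-7.6222) = -21.1044
Denominator Σ(x_t−x̄)² = 34.1133
r_1 = -21.1044 / 34.1133 = -0.619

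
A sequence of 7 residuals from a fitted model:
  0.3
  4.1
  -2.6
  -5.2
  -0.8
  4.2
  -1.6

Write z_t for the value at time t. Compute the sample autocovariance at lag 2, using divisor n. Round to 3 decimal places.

Mean z̄ = (0.3 + 4.1 − 2.6 − 5.2 − 0.8 + 4.2 − 1.6)/7 = -0.2286
Deviations: 0.5286, 4.3286, -2.3714, -4.9714, -0.5714, 4.4286, -1.3714
Σ_{t=1}^{5}(z_t−z̄)(z_{t+2}−z̄) = -42.6502
γ_2 = -42.6502 / 7 = -6.093

-6.093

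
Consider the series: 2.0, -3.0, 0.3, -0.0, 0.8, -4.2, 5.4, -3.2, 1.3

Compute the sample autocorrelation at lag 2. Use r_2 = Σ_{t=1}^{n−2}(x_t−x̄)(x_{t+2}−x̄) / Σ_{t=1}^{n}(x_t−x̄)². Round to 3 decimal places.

Mean x̄ = (2.0 − 3.0 + 0.3 − 0.0 + 0.8 − 4.2 + 5.4 − 3.2 + 1.3)/9 = -0.0667
Numerator Σ_{t=1}^{7}(x_t−x̄)(x_{t+2}−x̄) = 25.7644
Denominator Σ(x_t−x̄)² = 72.4200
r_2 = 25.7644 / 72.4200 = 0.356

0.356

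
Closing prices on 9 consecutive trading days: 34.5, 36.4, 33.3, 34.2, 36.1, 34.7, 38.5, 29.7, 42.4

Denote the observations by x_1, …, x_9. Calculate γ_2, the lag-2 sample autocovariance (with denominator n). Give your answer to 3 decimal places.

3.101

Mean x̄ = (34.5 + 36.4 + 33.3 + 34.2 + 36.1 + 34.7 + 38.5 + 29.7 + 42.4)/9 = 35.5333
Σ_{t=1}^{7}(x_t−x̄)(x_{t+2}−x̄) = 27.9111
γ_2 = 27.9111 / 9 = 3.101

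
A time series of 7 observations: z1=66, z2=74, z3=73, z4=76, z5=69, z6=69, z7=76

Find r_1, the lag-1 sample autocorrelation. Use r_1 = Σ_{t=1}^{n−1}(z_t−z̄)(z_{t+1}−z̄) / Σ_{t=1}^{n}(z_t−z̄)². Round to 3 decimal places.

-0.230

Mean z̄ = (66 + 74 + 73 + 76 + 69 + 69 + 76)/7 = 71.8571
Deviations from mean: -5.8571, 2.1429, 1.1429, 4.1429, -2.8571, -2.8571, 4.1429
Numerator Σ_{t=1}^{6}(z_t−z̄)(z_{t+1}−z̄) = -20.8776
Denominator Σ(z_t−z̄)² = 90.8571
r_1 = -20.8776 / 90.8571 = -0.230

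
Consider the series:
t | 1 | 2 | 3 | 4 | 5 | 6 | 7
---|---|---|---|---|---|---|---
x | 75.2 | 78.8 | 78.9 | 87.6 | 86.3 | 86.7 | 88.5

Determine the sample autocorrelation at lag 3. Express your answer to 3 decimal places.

-0.236

Mean x̄ = (75.2 + 78.8 + 78.9 + 87.6 + 86.3 + 86.7 + 88.5)/7 = 83.1429
Deviations from mean: -7.9429, -4.3429, -4.2429, 4.4571, 3.1571, 3.5571, 5.3571
Σ(x_t−x̄)(x_{t+3}−x̄) = (-35.4024) + (-13.7110) + (-15.0924) + (23.8776) = -40.3284
Denominator Σ(x_t−x̄)² = 171.1371
r_3 = -40.3284 / 171.1371 = -0.236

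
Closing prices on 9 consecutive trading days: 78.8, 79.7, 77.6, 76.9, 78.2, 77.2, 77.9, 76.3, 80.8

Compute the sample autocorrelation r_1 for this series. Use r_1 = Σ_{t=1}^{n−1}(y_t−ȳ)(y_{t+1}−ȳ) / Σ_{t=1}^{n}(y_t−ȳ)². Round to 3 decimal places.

Mean ȳ = (78.8 + 79.7 + 77.6 + 76.9 + 78.2 + 77.2 + 77.9 + 76.3 + 80.8)/9 = 78.1556
Numerator Σ_{t=1}^{8}(y_t−ȳ)(y_{t+1}−ȳ) = -3.4520
Denominator Σ(y_t−ȳ)² = 16.1022
r_1 = -3.4520 / 16.1022 = -0.214

-0.214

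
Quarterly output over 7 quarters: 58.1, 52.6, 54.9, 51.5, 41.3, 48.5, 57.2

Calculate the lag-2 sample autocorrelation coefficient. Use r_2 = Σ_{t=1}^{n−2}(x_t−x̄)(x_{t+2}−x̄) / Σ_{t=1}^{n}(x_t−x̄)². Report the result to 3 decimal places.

Mean x̄ = (58.1 + 52.6 + 54.9 + 51.5 + 41.3 + 48.5 + 57.2)/7 = 52.0143
Deviations from mean: 6.0857, 0.5857, 2.8857, -0.5143, -10.7143, -3.5143, 5.1857
Σ(x_t−x̄)(x_{t+2}−x̄) = (17.5616) + (-0.3012) + (-30.9184) + (1.8073) + (-55.5612) = -67.4118
Denominator Σ(x_t−x̄)² = 200.0086
r_2 = -67.4118 / 200.0086 = -0.337

-0.337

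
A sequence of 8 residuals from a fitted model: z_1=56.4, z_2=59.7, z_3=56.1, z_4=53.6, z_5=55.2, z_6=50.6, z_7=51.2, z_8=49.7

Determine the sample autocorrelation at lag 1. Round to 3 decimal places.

Mean z̄ = (56.4 + 59.7 + 56.1 + 53.6 + 55.2 + 50.6 + 51.2 + 49.7)/8 = 54.0625
Numerator Σ_{t=1}^{7}(z_t−z̄)(z_{t+1}−z̄) = 41.6561
Denominator Σ(z_t−z̄)² = 82.1188
r_1 = 41.6561 / 82.1188 = 0.507

0.507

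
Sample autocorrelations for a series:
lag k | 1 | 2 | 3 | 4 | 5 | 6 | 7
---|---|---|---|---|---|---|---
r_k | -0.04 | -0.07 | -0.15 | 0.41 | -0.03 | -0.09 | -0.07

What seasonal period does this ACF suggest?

The largest autocorrelation is r_4 = 0.41; the remaining lags stay at or below -0.03.
The dominant spike at lag 4 indicates a seasonal period of 4.

4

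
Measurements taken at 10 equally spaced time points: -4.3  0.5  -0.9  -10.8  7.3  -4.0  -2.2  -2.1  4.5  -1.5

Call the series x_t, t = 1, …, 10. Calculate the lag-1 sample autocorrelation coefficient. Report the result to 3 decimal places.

-0.529

Mean x̄ = (-4.3 + 0.5 − 0.9 − 10.8 + 7.3 − 4.0 − 2.2 − 2.1 + 4.5 − 1.5)/10 = -1.3500
Numerator Σ_{t=1}^{9}(x_t−x̄)(x_{t+1}−x̄) = -115.9175
Denominator Σ(x_t−x̄)² = 219.0050
r_1 = -115.9175 / 219.0050 = -0.529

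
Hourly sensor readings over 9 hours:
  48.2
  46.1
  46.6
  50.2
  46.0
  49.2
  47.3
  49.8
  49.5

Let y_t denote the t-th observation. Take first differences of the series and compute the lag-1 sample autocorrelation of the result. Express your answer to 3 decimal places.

-0.724

First differences Δy: -2.1, 0.5, 3.6, -4.2, 3.2, -1.9, 2.5, -0.3
Mean of differences = 0.1625
Numerator Σ(Δy_t−Δȳ)(Δy_{t+1}−Δȳ) = -40.0177
Denominator Σ(Δy_t−Δȳ)² = 55.2388
r_1(Δy) = -40.0177 / 55.2388 = -0.724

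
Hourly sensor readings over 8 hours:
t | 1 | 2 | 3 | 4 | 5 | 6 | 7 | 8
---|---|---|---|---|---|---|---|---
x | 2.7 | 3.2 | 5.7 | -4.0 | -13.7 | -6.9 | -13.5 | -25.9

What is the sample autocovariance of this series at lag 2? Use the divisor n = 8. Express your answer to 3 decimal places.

Mean x̄ = (2.7 + 3.2 + 5.7 − 4.0 − 13.7 − 6.9 − 13.5 − 25.9)/8 = -6.5500
Deviations: 9.2500, 9.7500, 12.2500, 2.5500, -7.1500, -0.3500, -6.9500, -19.3500
Σ_{t=1}^{6}(x_t−x̄)(x_{t+2}−x̄) = 106.1600
γ_2 = 106.1600 / 8 = 13.270

13.270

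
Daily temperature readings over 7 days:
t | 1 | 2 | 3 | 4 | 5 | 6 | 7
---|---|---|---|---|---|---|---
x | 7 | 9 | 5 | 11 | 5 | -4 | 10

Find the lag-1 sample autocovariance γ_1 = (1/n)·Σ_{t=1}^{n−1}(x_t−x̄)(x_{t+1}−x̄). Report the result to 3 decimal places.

-5.636

Mean x̄ = (7 + 9 + 5 + 11 + 5 − 4 + 10)/7 = 6.1429
Σ_{t=1}^{6}(x_t−x̄)(x_{t+1}−x̄) = -39.4490
γ_1 = -39.4490 / 7 = -5.636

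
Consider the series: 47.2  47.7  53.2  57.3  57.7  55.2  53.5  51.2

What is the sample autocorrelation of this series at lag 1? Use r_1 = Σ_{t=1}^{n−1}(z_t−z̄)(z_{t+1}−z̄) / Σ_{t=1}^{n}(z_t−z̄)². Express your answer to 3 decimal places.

0.562

Mean z̄ = (47.2 + 47.7 + 53.2 + 57.3 + 57.7 + 55.2 + 53.5 + 51.2)/8 = 52.8750
Deviations from mean: -5.6750, -5.1750, 0.3250, 4.4250, 4.8250, 2.3250, 0.6250, -1.6750
Σ(z_t−z̄)(z_{t+1}−z̄) = (29.3681) + (-1.6819) + (1.4381) + (21.3506) + (11.2181) + (1.4531) + (-1.0469) = 62.0994
Denominator Σ(z_t−z̄)² = 110.5550
r_1 = 62.0994 / 110.5550 = 0.562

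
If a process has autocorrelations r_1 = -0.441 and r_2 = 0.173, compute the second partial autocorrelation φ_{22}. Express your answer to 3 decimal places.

φ_{22} = (r_2 − r_1²) / (1 − r_1²)
r_1² = (-0.441)² = 0.194481
Numerator = 0.173 − 0.1945 = -0.0215; denominator = 1 − 0.1945 = 0.8055
φ_{22} = -0.0215 / 0.8055 = -0.027

-0.027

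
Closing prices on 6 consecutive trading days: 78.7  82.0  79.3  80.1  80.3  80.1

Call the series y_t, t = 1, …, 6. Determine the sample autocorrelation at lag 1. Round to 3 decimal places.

-0.666

Mean ȳ = (78.7 + 82.0 + 79.3 + 80.1 + 80.3 + 80.1)/6 = 80.0833
Deviations from mean: -1.3833, 1.9167, -0.7833, 0.0167, 0.2167, 0.0167
Σ(y_t−ȳ)(y_{t+1}−ȳ) = (-2.6514) + (-1.5014) + (-0.0131) + (0.0036) + (0.0036) = -4.1586
Denominator Σ(y_t−ȳ)² = 6.2483
r_1 = -4.1586 / 6.2483 = -0.666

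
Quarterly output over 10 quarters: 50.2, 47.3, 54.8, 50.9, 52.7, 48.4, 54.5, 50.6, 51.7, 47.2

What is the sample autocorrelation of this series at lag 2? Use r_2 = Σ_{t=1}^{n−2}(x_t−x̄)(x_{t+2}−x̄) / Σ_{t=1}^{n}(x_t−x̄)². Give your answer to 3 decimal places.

Mean x̄ = (50.2 + 47.3 + 54.8 + 50.9 + 52.7 + 48.4 + 54.5 + 50.6 + 51.7 + 47.2)/10 = 50.8300
Numerator Σ_{t=1}^{8}(x_t−x̄)(x_{t+2}−x̄) = 15.9552
Denominator Σ(x_t−x̄)² = 65.4810
r_2 = 15.9552 / 65.4810 = 0.244

0.244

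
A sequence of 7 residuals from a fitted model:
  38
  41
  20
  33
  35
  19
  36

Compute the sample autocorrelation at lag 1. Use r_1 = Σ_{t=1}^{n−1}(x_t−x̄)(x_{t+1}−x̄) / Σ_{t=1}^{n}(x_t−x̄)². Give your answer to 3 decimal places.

-0.346

Mean x̄ = (38 + 41 + 20 + 33 + 35 + 19 + 36)/7 = 31.7143
Deviations from mean: 6.2857, 9.2857, -11.7143, 1.2857, 3.2857, -12.7143, 4.2857
Σ(x_t−x̄)(x_{t+1}−x̄) = (58.3673) + (-108.7755) + (-15.0612) + (4.2245) + (-41.7755) + (-54.4898) = -157.5102
Denominator Σ(x_t−x̄)² = 455.4286
r_1 = -157.5102 / 455.4286 = -0.346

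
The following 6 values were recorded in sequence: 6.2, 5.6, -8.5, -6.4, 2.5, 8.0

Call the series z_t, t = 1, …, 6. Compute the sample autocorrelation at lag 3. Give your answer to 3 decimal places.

-0.402

Mean z̄ = (6.2 + 5.6 − 8.5 − 6.4 + 2.5 + 8.0)/6 = 1.2333
Deviations from mean: 4.9667, 4.3667, -9.7333, -7.6333, 1.2667, 6.7667
Numerator Σ_{t=1}^{3}(z_t−z̄)(z_{t+3}−z̄) = -98.2433
Denominator Σ(z_t−z̄)² = 244.1333
r_3 = -98.2433 / 244.1333 = -0.402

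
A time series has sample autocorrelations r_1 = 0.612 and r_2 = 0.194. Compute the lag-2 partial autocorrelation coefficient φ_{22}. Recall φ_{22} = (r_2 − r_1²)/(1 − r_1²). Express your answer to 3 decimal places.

-0.289

φ_{22} = (r_2 − r_1²) / (1 − r_1²)
r_1² = (0.612)² = 0.374544
Numerator = 0.194 − 0.3745 = -0.1805; denominator = 1 − 0.3745 = 0.6255
φ_{22} = -0.1805 / 0.6255 = -0.289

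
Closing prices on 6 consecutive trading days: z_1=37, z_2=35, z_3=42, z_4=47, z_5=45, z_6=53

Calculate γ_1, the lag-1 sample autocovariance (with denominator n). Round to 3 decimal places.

Mean z̄ = (37 + 35 + 42 + 47 + 45 + 53)/6 = 43.1667
Deviations: -6.1667, -8.1667, -1.1667, 3.8333, 1.8333, 9.8333
Σ_{t=1}^{5}(z_t−z̄)(z_{t+1}−z̄) = 80.4722
γ_1 = 80.4722 / 6 = 13.412

13.412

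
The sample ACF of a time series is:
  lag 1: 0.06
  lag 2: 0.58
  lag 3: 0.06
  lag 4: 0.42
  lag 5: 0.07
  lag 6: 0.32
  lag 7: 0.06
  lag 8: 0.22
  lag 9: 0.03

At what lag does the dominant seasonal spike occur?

The largest autocorrelation is r_2 = 0.58, with weaker echoes at lags 4 (0.42), 6 (0.32) and 8 (0.22); the remaining lags stay at or below 0.07.
The dominant spike at lag 2 indicates a seasonal period of 2.

2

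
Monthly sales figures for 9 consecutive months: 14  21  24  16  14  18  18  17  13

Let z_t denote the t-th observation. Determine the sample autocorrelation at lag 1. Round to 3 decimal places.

Mean z̄ = (14 + 21 + 24 + 16 + 14 + 18 + 18 + 17 + 13)/9 = 17.2222
Numerator Σ_{t=1}^{8}(z_t−z̄)(z_{t+1}−z̄) = 7.9506
Denominator Σ(z_t−z̄)² = 101.5556
r_1 = 7.9506 / 101.5556 = 0.078

0.078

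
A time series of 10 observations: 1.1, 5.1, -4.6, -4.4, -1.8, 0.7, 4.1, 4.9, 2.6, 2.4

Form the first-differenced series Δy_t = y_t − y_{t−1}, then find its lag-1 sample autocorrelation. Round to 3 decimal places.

-0.168

First differences Δy: 4.0, -9.7, 0.2, 2.6, 2.5, 3.4, 0.8, -2.3, -0.2
Mean of differences = 0.1444
Numerator Σ(Δy_t−Δȳ)(Δy_{t+1}−Δȳ) = -23.5398
Denominator Σ(Δy_t−Δȳ)² = 140.4822
r_1(Δy) = -23.5398 / 140.4822 = -0.168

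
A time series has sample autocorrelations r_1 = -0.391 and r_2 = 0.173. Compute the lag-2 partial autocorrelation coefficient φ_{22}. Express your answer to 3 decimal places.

φ_{22} = (r_2 − r_1²) / (1 − r_1²)
r_1² = (-0.391)² = 0.152881
Numerator = 0.173 − 0.1529 = 0.0201; denominator = 1 − 0.1529 = 0.8471
φ_{22} = 0.0201 / 0.8471 = 0.024

0.024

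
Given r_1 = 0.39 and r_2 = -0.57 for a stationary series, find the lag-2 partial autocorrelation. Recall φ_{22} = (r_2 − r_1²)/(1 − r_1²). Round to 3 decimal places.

φ_{22} = (r_2 − r_1²) / (1 − r_1²)
r_1² = (0.39)² = 0.1521
Numerator = -0.57 − 0.1521 = -0.7221; denominator = 1 − 0.1521 = 0.8479
φ_{22} = -0.7221 / 0.8479 = -0.852

-0.852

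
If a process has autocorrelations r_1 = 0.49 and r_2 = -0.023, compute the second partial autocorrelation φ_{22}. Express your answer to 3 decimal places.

-0.346

φ_{22} = (r_2 − r_1²) / (1 − r_1²)
r_1² = (0.49)² = 0.2401
Numerator = -0.023 − 0.2401 = -0.2631; denominator = 1 − 0.2401 = 0.7599
φ_{22} = -0.2631 / 0.7599 = -0.346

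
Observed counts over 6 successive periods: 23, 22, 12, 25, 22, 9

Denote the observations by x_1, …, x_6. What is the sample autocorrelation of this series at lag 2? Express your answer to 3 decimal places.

Mean x̄ = (23 + 22 + 12 + 25 + 22 + 9)/6 = 18.8333
Deviations from mean: 4.1667, 3.1667, -6.8333, 6.1667, 3.1667, -9.8333
Numerator Σ_{t=1}^{4}(x_t−x̄)(x_{t+2}−x̄) = -91.2222
Denominator Σ(x_t−x̄)² = 218.8333
r_2 = -91.2222 / 218.8333 = -0.417

-0.417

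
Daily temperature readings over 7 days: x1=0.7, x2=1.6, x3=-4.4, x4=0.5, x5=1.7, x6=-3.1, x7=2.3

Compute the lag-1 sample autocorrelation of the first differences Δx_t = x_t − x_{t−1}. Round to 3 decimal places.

-0.521

First differences Δx: 0.9, -6.0, 4.9, 1.2, -4.8, 5.4
Mean of differences = 0.2667
Numerator Σ(Δx_t−Δx̄)(Δx_{t+1}−Δx̄) = -59.4178
Denominator Σ(Δx_t−Δx̄)² = 114.0333
r_1(Δx) = -59.4178 / 114.0333 = -0.521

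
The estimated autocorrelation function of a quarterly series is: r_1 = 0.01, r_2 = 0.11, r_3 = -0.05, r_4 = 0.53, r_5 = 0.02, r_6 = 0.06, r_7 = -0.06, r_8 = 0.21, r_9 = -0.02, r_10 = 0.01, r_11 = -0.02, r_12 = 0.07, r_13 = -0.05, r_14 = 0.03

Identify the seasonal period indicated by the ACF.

4

The largest autocorrelation is r_4 = 0.53, with a weaker echo at lag 8 (0.21); the remaining lags stay at or below 0.11.
The dominant spike at lag 4 indicates a seasonal period of 4.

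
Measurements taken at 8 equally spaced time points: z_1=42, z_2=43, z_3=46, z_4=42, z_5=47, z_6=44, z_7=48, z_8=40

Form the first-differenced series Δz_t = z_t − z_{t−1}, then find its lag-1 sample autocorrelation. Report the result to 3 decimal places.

First differences Δz: 1, 3, -4, 5, -3, 4, -8
Mean of differences = -0.2857
Numerator Σ(Δz_t−Δz̄)(Δz_{t+1}−Δz̄) = -86.6531
Denominator Σ(Δz_t−Δz̄)² = 139.4286
r_1(Δz) = -86.6531 / 139.4286 = -0.621

-0.621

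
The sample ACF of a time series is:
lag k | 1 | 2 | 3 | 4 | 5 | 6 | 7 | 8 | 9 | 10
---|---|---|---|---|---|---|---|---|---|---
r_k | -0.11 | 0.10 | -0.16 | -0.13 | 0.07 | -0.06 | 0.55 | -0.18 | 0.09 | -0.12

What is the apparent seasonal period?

The largest autocorrelation is r_7 = 0.55; the remaining lags stay at or below 0.10.
The dominant spike at lag 7 indicates a seasonal period of 7.

7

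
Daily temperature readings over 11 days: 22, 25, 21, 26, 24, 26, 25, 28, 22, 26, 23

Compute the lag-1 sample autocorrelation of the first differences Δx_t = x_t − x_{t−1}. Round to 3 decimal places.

-0.815

First differences Δx: 3, -4, 5, -2, 2, -1, 3, -6, 4, -3
Mean of differences = 0.1000
Numerator Σ(Δx_t−Δx̄)(Δx_{t+1}−Δx̄) = -105.1100
Denominator Σ(Δx_t−Δx̄)² = 128.9000
r_1(Δx) = -105.1100 / 128.9000 = -0.815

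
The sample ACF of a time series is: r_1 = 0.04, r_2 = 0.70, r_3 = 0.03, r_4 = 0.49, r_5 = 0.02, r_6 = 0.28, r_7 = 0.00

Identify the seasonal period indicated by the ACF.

2

The largest autocorrelation is r_2 = 0.70, with weaker echoes at lags 4 (0.49) and 6 (0.28); the remaining lags stay at or below 0.04.
The dominant spike at lag 2 indicates a seasonal period of 2.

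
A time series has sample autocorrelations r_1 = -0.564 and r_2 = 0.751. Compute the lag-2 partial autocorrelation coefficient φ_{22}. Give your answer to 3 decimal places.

0.635

φ_{22} = (r_2 − r_1²) / (1 − r_1²)
r_1² = (-0.564)² = 0.318096
Numerator = 0.751 − 0.3181 = 0.4329; denominator = 1 − 0.3181 = 0.6819
φ_{22} = 0.4329 / 0.6819 = 0.635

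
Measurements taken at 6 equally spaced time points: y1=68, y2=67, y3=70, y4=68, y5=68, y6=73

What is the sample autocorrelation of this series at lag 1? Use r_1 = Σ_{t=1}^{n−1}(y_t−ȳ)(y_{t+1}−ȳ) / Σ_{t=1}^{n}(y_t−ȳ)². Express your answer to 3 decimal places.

Mean ȳ = (68 + 67 + 70 + 68 + 68 + 73)/6 = 69.0000
Numerator Σ_{t=1}^{5}(y_t−ȳ)(y_{t+1}−ȳ) = -4.0000
Denominator Σ(y_t−ȳ)² = 24.0000
r_1 = -4.0000 / 24.0000 = -0.167

-0.167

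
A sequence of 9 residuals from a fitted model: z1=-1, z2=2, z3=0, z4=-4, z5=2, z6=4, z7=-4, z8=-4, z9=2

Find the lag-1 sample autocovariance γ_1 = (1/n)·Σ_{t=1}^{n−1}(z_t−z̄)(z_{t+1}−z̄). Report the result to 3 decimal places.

-1.272

Mean z̄ = (-1 + 2 + 0 − 4 + 2 + 4 − 4 − 4 + 2)/9 = -0.3333
Σ_{t=1}^{8}(z_t−z̄)(z_{t+1}−z̄) = -11.4444
γ_1 = -11.4444 / 9 = -1.272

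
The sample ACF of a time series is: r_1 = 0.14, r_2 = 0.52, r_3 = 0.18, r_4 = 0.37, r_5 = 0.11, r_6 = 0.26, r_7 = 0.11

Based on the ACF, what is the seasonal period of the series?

2

The largest autocorrelation is r_2 = 0.52, with weaker echoes at lags 4 (0.37) and 6 (0.26); the remaining lags stay at or below 0.18.
The dominant spike at lag 2 indicates a seasonal period of 2.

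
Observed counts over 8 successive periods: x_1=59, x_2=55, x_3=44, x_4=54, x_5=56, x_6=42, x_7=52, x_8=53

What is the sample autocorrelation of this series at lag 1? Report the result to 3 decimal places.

-0.215

Mean x̄ = (59 + 55 + 44 + 54 + 56 + 42 + 52 + 53)/8 = 51.8750
Deviations from mean: 7.1250, 3.1250, -7.8750, 2.1250, 4.1250, -9.8750, 0.1250, 1.1250
Σ(x_t−x̄)(x_{t+1}−x̄) = (22.2656) + (-24.6094) + (-16.7344) + (8.7656) + (-40.7344) + (-1.2344) + (0.1406) = -52.1406
Denominator Σ(x_t−x̄)² = 242.8750
r_1 = -52.1406 / 242.8750 = -0.215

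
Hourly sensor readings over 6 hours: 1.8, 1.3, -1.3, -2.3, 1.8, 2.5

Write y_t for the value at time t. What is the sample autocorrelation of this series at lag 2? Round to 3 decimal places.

-0.629

Mean ȳ = (1.8 + 1.3 − 1.3 − 2.3 + 1.8 + 2.5)/6 = 0.6333
Σ(y_t−ȳ)(y_{t+2}−ȳ) = (-2.2556) + (-1.9556) + (-2.2556) + (-5.4756) = -11.9422
Denominator Σ(y_t−ȳ)² = 18.9933
r_2 = -11.9422 / 18.9933 = -0.629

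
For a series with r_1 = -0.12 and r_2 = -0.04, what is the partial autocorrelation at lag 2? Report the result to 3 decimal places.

φ_{22} = (r_2 − r_1²) / (1 − r_1²)
r_1² = (-0.12)² = 0.0144
Numerator = -0.04 − 0.0144 = -0.0544; denominator = 1 − 0.0144 = 0.9856
φ_{22} = -0.0544 / 0.9856 = -0.055

-0.055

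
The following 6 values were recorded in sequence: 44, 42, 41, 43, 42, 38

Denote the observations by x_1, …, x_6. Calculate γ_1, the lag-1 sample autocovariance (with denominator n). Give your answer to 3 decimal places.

Mean x̄ = (44 + 42 + 41 + 43 + 42 + 38)/6 = 41.6667
Deviations: 2.3333, 0.3333, -0.6667, 1.3333, 0.3333, -3.6667
Σ_{t=1}^{5}(x_t−x̄)(x_{t+1}−x̄) = -1.1111
γ_1 = -1.1111 / 6 = -0.185

-0.185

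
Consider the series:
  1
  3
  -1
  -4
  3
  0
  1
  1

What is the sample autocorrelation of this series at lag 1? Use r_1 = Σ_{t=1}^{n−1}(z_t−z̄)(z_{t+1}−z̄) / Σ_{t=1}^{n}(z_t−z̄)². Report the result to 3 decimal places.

-0.229

Mean z̄ = (1 + 3 − 1 − 4 + 3 + 0 + 1 + 1)/8 = 0.5000
Σ(z_t−z̄)(z_{t+1}−z̄) = (1.2500) + (-3.7500) + (6.7500) + (-11.2500) + (-1.2500) + (-0.2500) + (0.2500) = -8.2500
Denominator Σ(z_t−z̄)² = 36.0000
r_1 = -8.2500 / 36.0000 = -0.229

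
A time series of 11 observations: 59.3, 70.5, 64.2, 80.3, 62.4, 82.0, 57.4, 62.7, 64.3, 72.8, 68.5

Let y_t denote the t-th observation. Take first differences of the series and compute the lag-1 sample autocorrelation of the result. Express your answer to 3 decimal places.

-0.780

First differences Δy: 11.2, -6.3, 16.1, -17.9, 19.6, -24.6, 5.3, 1.6, 8.5, -4.3
Mean of differences = 0.9200
Numerator Σ(Δy_t−Δȳ)(Δy_{t+1}−Δȳ) = -1440.9924
Denominator Σ(Δy_t−Δȳ)² = 1846.9960
r_1(Δy) = -1440.9924 / 1846.9960 = -0.780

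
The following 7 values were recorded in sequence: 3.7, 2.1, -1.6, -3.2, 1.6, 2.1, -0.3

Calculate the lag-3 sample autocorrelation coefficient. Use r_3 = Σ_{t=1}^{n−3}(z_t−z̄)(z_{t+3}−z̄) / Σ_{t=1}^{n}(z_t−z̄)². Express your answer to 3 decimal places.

Mean z̄ = (3.7 + 2.1 − 1.6 − 3.2 + 1.6 + 2.1 − 0.3)/7 = 0.6286
Deviations from mean: 3.0714, 1.4714, -2.2286, -3.8286, 0.9714, 1.4714, -0.9286
Σ(z_t−z̄)(z_{t+3}−z̄) = (-11.7592) + (1.4294) + (-3.2792) + (3.5551) = -10.0539
Denominator Σ(z_t−z̄)² = 35.1943
r_3 = -10.0539 / 35.1943 = -0.286

-0.286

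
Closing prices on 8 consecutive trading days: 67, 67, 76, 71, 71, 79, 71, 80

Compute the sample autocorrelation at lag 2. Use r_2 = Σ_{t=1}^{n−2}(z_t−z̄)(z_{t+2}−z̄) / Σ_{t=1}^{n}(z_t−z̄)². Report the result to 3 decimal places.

0.130

Mean z̄ = (67 + 67 + 76 + 71 + 71 + 79 + 71 + 80)/8 = 72.7500
Σ(z_t−z̄)(z_{t+2}−z̄) = (-18.6875) + (10.0625) + (-5.6875) + (-10.9375) + (3.0625) + (45.3125) = 23.1250
Denominator Σ(z_t−z̄)² = 177.5000
r_2 = 23.1250 / 177.5000 = 0.130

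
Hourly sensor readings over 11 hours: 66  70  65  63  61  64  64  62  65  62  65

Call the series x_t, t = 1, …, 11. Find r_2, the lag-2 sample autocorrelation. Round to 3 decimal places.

Mean x̄ = (66 + 70 + 65 + 63 + 61 + 64 + 64 + 62 + 65 + 62 + 65)/11 = 64.2727
Numerator Σ_{t=1}^{9}(x_t−x̄)(x_{t+2}−x̄) = -1.0579
Denominator Σ(x_t−x̄)² = 60.1818
r_2 = -1.0579 / 60.1818 = -0.018

-0.018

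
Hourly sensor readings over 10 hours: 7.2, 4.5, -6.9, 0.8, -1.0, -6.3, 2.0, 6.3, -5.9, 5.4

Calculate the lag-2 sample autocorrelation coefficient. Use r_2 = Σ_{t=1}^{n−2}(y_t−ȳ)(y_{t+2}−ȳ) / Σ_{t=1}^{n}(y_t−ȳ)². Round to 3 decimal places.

Mean ȳ = (7.2 + 4.5 − 6.9 + 0.8 − 1.0 − 6.3 + 2.0 + 6.3 − 5.9 + 5.4)/10 = 0.6100
Numerator Σ_{t=1}^{8}(y_t−ȳ)(y_{t+2}−ȳ) = -61.3232
Denominator Σ(y_t−ȳ)² = 264.9690
r_2 = -61.3232 / 264.9690 = -0.231

-0.231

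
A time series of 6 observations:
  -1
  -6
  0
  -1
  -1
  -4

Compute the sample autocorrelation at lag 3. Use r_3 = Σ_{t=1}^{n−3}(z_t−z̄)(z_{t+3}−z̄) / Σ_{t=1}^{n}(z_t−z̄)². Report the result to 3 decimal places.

Mean z̄ = (-1 − 6 + 0 − 1 − 1 − 4)/6 = -2.1667
Deviations from mean: 1.1667, -3.8333, 2.1667, 1.1667, 1.1667, -1.8333
Σ(z_t−z̄)(z_{t+3}−z̄) = (1.3611) + (-4.4722) + (-3.9722) = -7.0833
Denominator Σ(z_t−z̄)² = 26.8333
r_3 = -7.0833 / 26.8333 = -0.264

-0.264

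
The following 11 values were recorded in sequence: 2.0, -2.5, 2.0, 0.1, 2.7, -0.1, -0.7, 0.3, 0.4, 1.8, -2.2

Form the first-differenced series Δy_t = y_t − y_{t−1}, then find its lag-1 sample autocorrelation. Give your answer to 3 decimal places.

First differences Δy: -4.5, 4.5, -1.9, 2.6, -2.8, -0.6, 1.0, 0.1, 1.4, -4.0
Mean of differences = -0.4200
Numerator Σ(Δy_t−Δȳ)(Δy_{t+1}−Δȳ) = -43.6704
Denominator Σ(Δy_t−Δȳ)² = 76.2760
r_1(Δy) = -43.6704 / 76.2760 = -0.573

-0.573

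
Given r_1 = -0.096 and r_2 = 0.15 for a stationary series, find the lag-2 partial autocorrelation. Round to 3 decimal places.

0.142

φ_{22} = (r_2 − r_1²) / (1 − r_1²)
r_1² = (-0.096)² = 0.009216
Numerator = 0.15 − 0.0092 = 0.1408; denominator = 1 − 0.0092 = 0.9908
φ_{22} = 0.1408 / 0.9908 = 0.142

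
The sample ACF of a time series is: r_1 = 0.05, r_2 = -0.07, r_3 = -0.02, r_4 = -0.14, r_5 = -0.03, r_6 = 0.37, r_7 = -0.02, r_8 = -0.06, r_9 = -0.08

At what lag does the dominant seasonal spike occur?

6

The largest autocorrelation is r_6 = 0.37; the remaining lags stay at or below 0.05.
The dominant spike at lag 6 indicates a seasonal period of 6.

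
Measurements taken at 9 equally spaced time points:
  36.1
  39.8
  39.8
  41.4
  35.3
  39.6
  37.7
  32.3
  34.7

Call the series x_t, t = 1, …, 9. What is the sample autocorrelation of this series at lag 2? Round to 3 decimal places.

-0.035

Mean x̄ = (36.1 + 39.8 + 39.8 + 41.4 + 35.3 + 39.6 + 37.7 + 32.3 + 34.7)/9 = 37.4111
Numerator Σ_{t=1}^{7}(x_t−x̄)(x_{t+2}−x̄) = -2.4958
Denominator Σ(x_t−x̄)² = 71.8489
r_2 = -2.4958 / 71.8489 = -0.035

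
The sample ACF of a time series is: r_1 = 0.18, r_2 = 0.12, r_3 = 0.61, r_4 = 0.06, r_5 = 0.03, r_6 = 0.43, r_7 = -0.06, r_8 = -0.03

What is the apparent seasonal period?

3

The largest autocorrelation is r_3 = 0.61, with a weaker echo at lag 6 (0.43); the remaining lags stay at or below 0.18.
The dominant spike at lag 3 indicates a seasonal period of 3.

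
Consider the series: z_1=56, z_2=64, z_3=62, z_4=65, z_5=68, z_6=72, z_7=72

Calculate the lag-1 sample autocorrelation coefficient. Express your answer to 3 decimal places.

Mean z̄ = (56 + 64 + 62 + 65 + 68 + 72 + 72)/7 = 65.5714
Σ(z_t−z̄)(z_{t+1}−z̄) = (15.0408) + (5.6122) + (2.0408) + (-1.3878) + (15.6122) + (41.3265) = 78.2449
Denominator Σ(z_t−z̄)² = 195.7143
r_1 = 78.2449 / 195.7143 = 0.400

0.400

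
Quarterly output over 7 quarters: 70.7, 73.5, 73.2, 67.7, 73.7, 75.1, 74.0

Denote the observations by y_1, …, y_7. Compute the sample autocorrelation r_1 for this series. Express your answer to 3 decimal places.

Mean ȳ = (70.7 + 73.5 + 73.2 + 67.7 + 73.7 + 75.1 + 74.0)/7 = 72.5571
Σ(y_t−ȳ)(y_{t+1}−ȳ) = (-1.7510) + (0.6061) + (-3.1224) + (-5.5510) + (2.9061) + (3.6690) = -3.2433
Denominator Σ(y_t−ȳ)² = 38.1971
r_1 = -3.2433 / 38.1971 = -0.085

-0.085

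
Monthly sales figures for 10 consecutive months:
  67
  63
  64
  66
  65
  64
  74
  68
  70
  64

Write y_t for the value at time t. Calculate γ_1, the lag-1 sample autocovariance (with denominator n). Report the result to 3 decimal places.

0.175

Mean ȳ = (67 + 63 + 64 + 66 + 65 + 64 + 74 + 68 + 70 + 64)/10 = 66.5000
Σ_{t=1}^{9}(y_t−ȳ)(y_{t+1}−ȳ) = 1.7500
γ_1 = 1.7500 / 10 = 0.175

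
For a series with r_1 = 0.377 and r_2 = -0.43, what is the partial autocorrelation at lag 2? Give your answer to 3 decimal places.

φ_{22} = (r_2 − r_1²) / (1 − r_1²)
r_1² = (0.377)² = 0.142129
Numerator = -0.43 − 0.1421 = -0.5721; denominator = 1 − 0.1421 = 0.8579
φ_{22} = -0.5721 / 0.8579 = -0.667

-0.667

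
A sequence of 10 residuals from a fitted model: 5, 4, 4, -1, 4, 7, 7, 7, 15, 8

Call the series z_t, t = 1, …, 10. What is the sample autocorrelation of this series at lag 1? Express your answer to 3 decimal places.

Mean z̄ = (5 + 4 + 4 − 1 + 4 + 7 + 7 + 7 + 15 + 8)/10 = 6.0000
Numerator Σ_{t=1}^{9}(z_t−z̄)(z_{t+1}−z̄) = 61.0000
Denominator Σ(z_t−z̄)² = 150.0000
r_1 = 61.0000 / 150.0000 = 0.407

0.407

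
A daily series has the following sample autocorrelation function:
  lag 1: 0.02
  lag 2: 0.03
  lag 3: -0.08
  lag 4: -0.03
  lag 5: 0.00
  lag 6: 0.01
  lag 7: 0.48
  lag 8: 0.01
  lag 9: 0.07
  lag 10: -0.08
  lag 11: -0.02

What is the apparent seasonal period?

The largest autocorrelation is r_7 = 0.48; the remaining lags stay at or below 0.07.
The dominant spike at lag 7 indicates a seasonal period of 7.

7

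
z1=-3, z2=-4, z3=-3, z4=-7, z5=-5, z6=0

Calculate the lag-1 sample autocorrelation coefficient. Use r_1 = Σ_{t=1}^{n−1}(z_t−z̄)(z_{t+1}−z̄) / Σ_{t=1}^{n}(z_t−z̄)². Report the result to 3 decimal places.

-0.114

Mean z̄ = (-3 − 4 − 3 − 7 − 5 + 0)/6 = -3.6667
Deviations from mean: 0.6667, -0.3333, 0.6667, -3.3333, -1.3333, 3.6667
Σ(z_t−z̄)(z_{t+1}−z̄) = (-0.2222) + (-0.2222) + (-2.2222) + (4.4444) + (-4.8889) = -3.1111
Denominator Σ(z_t−z̄)² = 27.3333
r_1 = -3.1111 / 27.3333 = -0.114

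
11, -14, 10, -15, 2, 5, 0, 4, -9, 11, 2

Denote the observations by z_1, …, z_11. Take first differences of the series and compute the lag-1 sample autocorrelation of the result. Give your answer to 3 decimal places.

-0.741

First differences Δz: -25, 24, -25, 17, 3, -5, 4, -13, 20, -9
Mean of differences = -0.9000
Numerator Σ(Δz_t−Δz̄)(Δz_{t+1}−Δz̄) = -2079.3100
Denominator Σ(Δz_t−Δz̄)² = 2806.9000
r_1(Δz) = -2079.3100 / 2806.9000 = -0.741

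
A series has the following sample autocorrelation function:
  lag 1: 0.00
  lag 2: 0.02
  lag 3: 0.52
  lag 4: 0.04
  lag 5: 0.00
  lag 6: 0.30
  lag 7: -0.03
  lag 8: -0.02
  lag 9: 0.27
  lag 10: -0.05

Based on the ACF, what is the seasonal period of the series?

The largest autocorrelation is r_3 = 0.52, with weaker echoes at lags 6 (0.30) and 9 (0.27); the remaining lags stay at or below 0.04.
The dominant spike at lag 3 indicates a seasonal period of 3.

3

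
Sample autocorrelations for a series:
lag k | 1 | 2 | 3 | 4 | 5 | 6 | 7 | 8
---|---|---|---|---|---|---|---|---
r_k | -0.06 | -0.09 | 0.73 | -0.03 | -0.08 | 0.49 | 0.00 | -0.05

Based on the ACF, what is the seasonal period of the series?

The largest autocorrelation is r_3 = 0.73, with a weaker echo at lag 6 (0.49); the remaining lags stay at or below 0.00.
The dominant spike at lag 3 indicates a seasonal period of 3.

3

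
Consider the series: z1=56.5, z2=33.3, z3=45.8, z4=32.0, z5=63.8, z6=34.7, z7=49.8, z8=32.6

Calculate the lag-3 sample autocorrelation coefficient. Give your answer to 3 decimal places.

-0.634

Mean z̄ = (56.5 + 33.3 + 45.8 + 32.0 + 63.8 + 34.7 + 49.8 + 32.6)/8 = 43.5625
Deviations from mean: 12.9375, -10.2625, 2.2375, -11.5625, 20.2375, -8.8625, 6.2375, -10.9625
Σ(z_t−z̄)(z_{t+3}−z̄) = (-149.5898) + (-207.6873) + (-19.8298) + (-72.1211) + (-221.8536) = -671.0817
Denominator Σ(z_t−z̄)² = 1058.5788
r_3 = -671.0817 / 1058.5788 = -0.634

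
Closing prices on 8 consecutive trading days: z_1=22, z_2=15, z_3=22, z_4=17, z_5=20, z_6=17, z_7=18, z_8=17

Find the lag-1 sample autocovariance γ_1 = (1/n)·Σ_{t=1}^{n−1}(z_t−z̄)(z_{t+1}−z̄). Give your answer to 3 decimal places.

-4.094

Mean z̄ = (22 + 15 + 22 + 17 + 20 + 17 + 18 + 17)/8 = 18.5000
Σ_{t=1}^{7}(z_t−z̄)(z_{t+1}−z̄) = -32.7500
γ_1 = -32.7500 / 8 = -4.094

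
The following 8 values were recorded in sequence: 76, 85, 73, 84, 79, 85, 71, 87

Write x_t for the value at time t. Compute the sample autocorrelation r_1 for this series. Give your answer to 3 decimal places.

-0.763

Mean x̄ = (76 + 85 + 73 + 84 + 79 + 85 + 71 + 87)/8 = 80.0000
Deviations from mean: -4.0000, 5.0000, -7.0000, 4.0000, -1.0000, 5.0000, -9.0000, 7.0000
Σ(x_t−x̄)(x_{t+1}−x̄) = (-20.0000) + (-35.0000) + (-28.0000) + (-4.0000) + (-5.0000) + (-45.0000) + (-63.0000) = -200.0000
Denominator Σ(x_t−x̄)² = 262.0000
r_1 = -200.0000 / 262.0000 = -0.763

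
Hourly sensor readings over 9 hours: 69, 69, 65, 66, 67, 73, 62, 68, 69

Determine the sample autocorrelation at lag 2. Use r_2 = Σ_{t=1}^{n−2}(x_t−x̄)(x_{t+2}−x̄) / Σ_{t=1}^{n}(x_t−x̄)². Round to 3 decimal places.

-0.203

Mean x̄ = (69 + 69 + 65 + 66 + 67 + 73 + 62 + 68 + 69)/9 = 67.5556
Σ(x_t−x̄)(x_{t+2}−x̄) = (-3.6914) + (-2.2469) + (1.4198) + (-8.4691) + (3.0864) + (2.4198) + (-8.0247) = -15.5062
Denominator Σ(x_t−x̄)² = 76.2222
r_2 = -15.5062 / 76.2222 = -0.203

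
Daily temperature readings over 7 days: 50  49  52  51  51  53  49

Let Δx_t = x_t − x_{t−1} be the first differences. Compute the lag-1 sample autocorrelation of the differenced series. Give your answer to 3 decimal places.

-0.433

First differences Δx: -1, 3, -1, 0, 2, -4
Mean of differences = -0.1667
Numerator Σ(Δx_t−Δx̄)(Δx_{t+1}−Δx̄) = -13.3611
Denominator Σ(Δx_t−Δx̄)² = 30.8333
r_1(Δx) = -13.3611 / 30.8333 = -0.433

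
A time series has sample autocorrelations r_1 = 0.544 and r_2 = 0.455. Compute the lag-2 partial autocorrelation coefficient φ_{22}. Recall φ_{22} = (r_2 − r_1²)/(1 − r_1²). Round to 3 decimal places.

0.226

φ_{22} = (r_2 − r_1²) / (1 − r_1²)
r_1² = (0.544)² = 0.295936
Numerator = 0.455 − 0.2959 = 0.1591; denominator = 1 − 0.2959 = 0.7041
φ_{22} = 0.1591 / 0.7041 = 0.226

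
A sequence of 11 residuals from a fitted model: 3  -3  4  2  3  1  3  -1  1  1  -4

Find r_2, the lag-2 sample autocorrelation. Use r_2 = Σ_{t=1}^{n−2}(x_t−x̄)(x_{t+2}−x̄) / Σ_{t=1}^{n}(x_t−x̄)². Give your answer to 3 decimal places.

Mean x̄ = (3 − 3 + 4 + 2 + 3 + 1 + 3 − 1 + 1 + 1 − 4)/11 = 0.9091
Numerator Σ_{t=1}^{9}(x_t−x̄)(x_{t+2}−x̄) = 12.5289
Denominator Σ(x_t−x̄)² = 66.9091
r_2 = 12.5289 / 66.9091 = 0.187

0.187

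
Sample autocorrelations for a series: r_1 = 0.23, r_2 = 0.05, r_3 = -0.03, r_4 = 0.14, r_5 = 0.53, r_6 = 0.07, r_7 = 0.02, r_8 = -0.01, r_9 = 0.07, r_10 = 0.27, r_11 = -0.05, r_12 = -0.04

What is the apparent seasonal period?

5

The largest autocorrelation is r_5 = 0.53, with a weaker echo at lag 10 (0.27); the remaining lags stay at or below 0.23. The elevated value at lag 1 (0.23), dropping to 0.05 at lag 2, reflects decaying short-term dependence rather than seasonality.
The dominant spike at lag 5 indicates a seasonal period of 5.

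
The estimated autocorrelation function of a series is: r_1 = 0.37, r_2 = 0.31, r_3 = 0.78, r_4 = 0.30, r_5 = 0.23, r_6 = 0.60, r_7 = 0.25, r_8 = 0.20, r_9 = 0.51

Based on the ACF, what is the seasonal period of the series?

The largest autocorrelation is r_3 = 0.78, with weaker echoes at lags 6 (0.60) and 9 (0.51); the remaining lags stay at or below 0.37. The elevated value at lag 1 (0.37), dropping to 0.31 at lag 2, reflects decaying short-term dependence rather than seasonality.
The dominant spike at lag 3 indicates a seasonal period of 3.

3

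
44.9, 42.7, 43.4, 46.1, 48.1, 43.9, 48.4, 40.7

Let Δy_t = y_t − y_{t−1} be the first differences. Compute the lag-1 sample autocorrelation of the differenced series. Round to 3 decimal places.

-0.478

First differences Δy: -2.2, 0.7, 2.7, 2.0, -4.2, 4.5, -7.7
Mean of differences = -0.6000
Numerator Σ(Δy_t−Δȳ)(Δy_{t+1}−Δȳ) = -53.1400
Denominator Σ(Δy_t−Δȳ)² = 111.2800
r_1(Δy) = -53.1400 / 111.2800 = -0.478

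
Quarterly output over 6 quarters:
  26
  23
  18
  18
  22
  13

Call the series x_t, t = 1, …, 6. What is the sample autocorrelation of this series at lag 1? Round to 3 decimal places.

-0.019

Mean x̄ = (26 + 23 + 18 + 18 + 22 + 13)/6 = 20.0000
Deviations from mean: 6.0000, 3.0000, -2.0000, -2.0000, 2.0000, -7.0000
Σ(x_t−x̄)(x_{t+1}−x̄) = (18.0000) + (-6.0000) + (4.0000) + (-4.0000) + (-14.0000) = -2.0000
Denominator Σ(x_t−x̄)² = 106.0000
r_1 = -2.0000 / 106.0000 = -0.019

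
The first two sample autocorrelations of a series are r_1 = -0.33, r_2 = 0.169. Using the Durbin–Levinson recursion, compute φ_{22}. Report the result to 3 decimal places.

φ_{22} = (r_2 − r_1²) / (1 − r_1²)
r_1² = (-0.33)² = 0.1089
Numerator = 0.169 − 0.1089 = 0.0601; denominator = 1 − 0.1089 = 0.8911
φ_{22} = 0.0601 / 0.8911 = 0.067

0.067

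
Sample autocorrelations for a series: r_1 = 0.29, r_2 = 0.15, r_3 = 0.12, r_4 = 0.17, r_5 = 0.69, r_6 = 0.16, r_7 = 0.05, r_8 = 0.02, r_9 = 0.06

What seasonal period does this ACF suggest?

The largest autocorrelation is r_5 = 0.69; the remaining lags stay at or below 0.29. The elevated value at lag 1 (0.29), dropping to 0.15 at lag 2, reflects decaying short-term dependence rather than seasonality.
The dominant spike at lag 5 indicates a seasonal period of 5.

5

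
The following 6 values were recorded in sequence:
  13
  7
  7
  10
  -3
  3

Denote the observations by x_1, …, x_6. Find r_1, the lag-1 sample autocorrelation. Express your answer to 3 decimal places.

Mean x̄ = (13 + 7 + 7 + 10 − 3 + 3)/6 = 6.1667
Deviations from mean: 6.8333, 0.8333, 0.8333, 3.8333, -9.1667, -3.1667
Σ(x_t−x̄)(x_{t+1}−x̄) = (5.6944) + (0.6944) + (3.1944) + (-35.1389) + (29.0278) = 3.4722
Denominator Σ(x_t−x̄)² = 156.8333
r_1 = 3.4722 / 156.8333 = 0.022

0.022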